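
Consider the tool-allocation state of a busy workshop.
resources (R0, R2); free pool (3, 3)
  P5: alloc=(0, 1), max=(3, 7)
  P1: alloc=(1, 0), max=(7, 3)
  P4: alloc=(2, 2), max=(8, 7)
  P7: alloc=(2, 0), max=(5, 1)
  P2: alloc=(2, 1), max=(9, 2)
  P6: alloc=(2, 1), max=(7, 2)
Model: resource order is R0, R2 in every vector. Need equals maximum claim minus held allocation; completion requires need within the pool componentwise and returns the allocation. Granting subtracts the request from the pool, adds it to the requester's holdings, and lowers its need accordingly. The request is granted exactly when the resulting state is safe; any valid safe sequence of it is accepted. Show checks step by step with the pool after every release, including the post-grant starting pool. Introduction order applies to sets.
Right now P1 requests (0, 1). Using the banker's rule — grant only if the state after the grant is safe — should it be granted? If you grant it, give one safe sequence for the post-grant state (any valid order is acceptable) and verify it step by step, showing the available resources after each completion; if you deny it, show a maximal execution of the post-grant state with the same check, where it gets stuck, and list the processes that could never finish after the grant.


GRANT — the state after the grant stays safe, e.g. via P7, P6, P1, P2, P4, P5.
Key observation: granting shrinks the pool to (3, 2), yet P7 still fits and the chain goes through.
Step-by-step check of the post-grant state:
  pool = (3, 2)
  P7: need (3, 1) fits (3, 2); releases (2, 0), pool now (5, 2)
  P6: need (5, 1) fits (5, 2); releases (2, 1), pool now (7, 3)
  P1: need (6, 2) fits (7, 3); releases (1, 1), pool now (8, 4)
  P2: need (7, 1) fits (8, 4); releases (2, 1), pool now (10, 5)
  P4: need (6, 5) fits (10, 5); releases (2, 2), pool now (12, 7)
  P5: need (3, 6) fits (12, 7); releases (0, 1), pool now (12, 8)


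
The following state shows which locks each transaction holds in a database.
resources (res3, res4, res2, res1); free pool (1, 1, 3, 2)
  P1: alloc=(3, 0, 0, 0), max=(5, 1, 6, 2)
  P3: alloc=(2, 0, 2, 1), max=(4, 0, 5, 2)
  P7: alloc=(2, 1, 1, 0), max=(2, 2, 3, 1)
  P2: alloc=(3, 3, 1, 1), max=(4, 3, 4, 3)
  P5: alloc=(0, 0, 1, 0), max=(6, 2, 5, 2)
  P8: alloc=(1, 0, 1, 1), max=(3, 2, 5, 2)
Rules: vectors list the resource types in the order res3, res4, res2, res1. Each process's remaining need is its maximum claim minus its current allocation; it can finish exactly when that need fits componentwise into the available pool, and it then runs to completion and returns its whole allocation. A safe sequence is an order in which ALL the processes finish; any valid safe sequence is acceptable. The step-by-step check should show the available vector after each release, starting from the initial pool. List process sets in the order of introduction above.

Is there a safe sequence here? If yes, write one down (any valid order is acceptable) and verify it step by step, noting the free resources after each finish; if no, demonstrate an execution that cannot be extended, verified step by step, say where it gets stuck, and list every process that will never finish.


The state is SAFE; one workable sequence: P2, P3, P5, P7, P1, P8.
Key observation: at P2 the run first touches a limit — (1, 0, 3, 2) against (1, 1, 3, 2), exact on a resource it actually requests.
Check, step by step:
  pool = (1, 1, 3, 2)
  run P2 (needs (1, 0, 3, 2), free (1, 1, 3, 2)); after release of (3, 3, 1, 1) the pool is (4, 4, 4, 3)
  run P3 (needs (2, 0, 3, 1), free (4, 4, 4, 3)); after release of (2, 0, 2, 1) the pool is (6, 4, 6, 4)
  run P5 (needs (6, 2, 4, 2), free (6, 4, 6, 4)); after release of (0, 0, 1, 0) the pool is (6, 4, 7, 4)
  run P7 (needs (0, 1, 2, 1), free (6, 4, 7, 4)); after release of (2, 1, 1, 0) the pool is (8, 5, 8, 4)
  run P1 (needs (2, 1, 6, 2), free (8, 5, 8, 4)); after release of (3, 0, 0, 0) the pool is (11, 5, 8, 4)
  run P8 (needs (2, 2, 4, 1), free (11, 5, 8, 4)); after release of (1, 0, 1, 1) the pool is (12, 5, 9, 5)


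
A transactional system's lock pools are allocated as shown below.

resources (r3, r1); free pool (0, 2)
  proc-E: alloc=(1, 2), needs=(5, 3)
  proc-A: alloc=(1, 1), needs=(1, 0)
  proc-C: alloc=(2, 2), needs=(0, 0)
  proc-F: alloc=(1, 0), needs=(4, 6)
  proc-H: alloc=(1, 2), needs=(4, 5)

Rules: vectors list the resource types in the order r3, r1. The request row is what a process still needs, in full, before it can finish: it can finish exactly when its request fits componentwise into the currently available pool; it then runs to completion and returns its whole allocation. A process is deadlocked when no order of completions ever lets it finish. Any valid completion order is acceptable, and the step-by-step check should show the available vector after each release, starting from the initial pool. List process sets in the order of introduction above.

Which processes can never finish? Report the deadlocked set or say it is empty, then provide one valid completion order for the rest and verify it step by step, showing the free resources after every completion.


Deadlocked: proc-E, proc-F and proc-H.
Key observation: once proc-C, proc-A finish, the pool peaks at (3, 5) — and every remaining process still needs more r3 than that.
A valid finishing order for the others: proc-C, proc-A. Check, step by step:
  pool = (0, 2)
  run proc-C (needs (0, 0), free (0, 2)); after release of (2, 2) the pool is (2, 4)
  run proc-A (needs (1, 0), free (2, 4)); after release of (1, 1) the pool is (3, 5)
The stuck group stays short no matter what:
  proc-E cannot run: need (5, 3) vs free (3, 5) (insufficient r3)
  proc-F cannot run: need (4, 6) vs free (3, 5) (insufficient r3 and r1)
  proc-H cannot run: need (4, 5) vs free (3, 5) (insufficient r3)


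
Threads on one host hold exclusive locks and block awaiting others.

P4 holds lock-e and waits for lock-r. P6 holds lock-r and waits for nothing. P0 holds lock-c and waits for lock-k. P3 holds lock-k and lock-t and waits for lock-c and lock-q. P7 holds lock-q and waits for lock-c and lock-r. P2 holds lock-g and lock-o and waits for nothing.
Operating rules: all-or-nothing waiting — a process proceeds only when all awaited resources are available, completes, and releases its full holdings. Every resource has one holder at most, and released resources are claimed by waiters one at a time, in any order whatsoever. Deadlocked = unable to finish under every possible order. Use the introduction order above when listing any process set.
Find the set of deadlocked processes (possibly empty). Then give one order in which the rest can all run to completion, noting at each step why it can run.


The deadlocked set is P0, P3 and P7.
Key observation: the knot is the closed ring of waits P0 -> P3 -> P0; P7 is caught in further circular waits.
A valid finishing order for the others: P6, P4, P2.
Verifying each step:
  P6 waits on nothing -> runs at once and releases lock-r
  P4 waits on lock-r — all released -> runs and releases lock-e
  P2 waits on nothing -> runs at once and releases lock-g and lock-o


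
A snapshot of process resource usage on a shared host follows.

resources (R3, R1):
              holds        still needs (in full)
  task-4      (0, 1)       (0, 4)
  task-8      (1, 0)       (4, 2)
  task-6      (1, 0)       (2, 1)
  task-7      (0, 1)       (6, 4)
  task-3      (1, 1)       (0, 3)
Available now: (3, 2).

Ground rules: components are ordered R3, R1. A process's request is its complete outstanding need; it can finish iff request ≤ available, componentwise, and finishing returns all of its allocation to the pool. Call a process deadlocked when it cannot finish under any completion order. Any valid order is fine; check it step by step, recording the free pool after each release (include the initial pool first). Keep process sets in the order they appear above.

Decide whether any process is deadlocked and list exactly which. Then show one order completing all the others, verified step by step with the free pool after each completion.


Deadlocked: task-4, task-7 and task-3.
Key observation: task-6, task-8 can finish, but then (5, 2) is all there is, and the blocked group's R1 demands exceed it.
One completion order for the rest: task-6, task-8. Walking it through:
  pool = (3, 2)
  run task-6 (needs (2, 1), free (3, 2)); after release of (1, 0) the pool is (4, 2)
  run task-8 (needs (4, 2), free (4, 2)); after release of (1, 0) the pool is (5, 2)
The stuck group stays short no matter what:
  task-4 cannot run: need (0, 4) vs free (5, 2) (insufficient R1)
  task-7 cannot run: need (6, 4) vs free (5, 2) (insufficient R3 and R1)
  task-3 cannot run: need (0, 3) vs free (5, 2) (insufficient R1)


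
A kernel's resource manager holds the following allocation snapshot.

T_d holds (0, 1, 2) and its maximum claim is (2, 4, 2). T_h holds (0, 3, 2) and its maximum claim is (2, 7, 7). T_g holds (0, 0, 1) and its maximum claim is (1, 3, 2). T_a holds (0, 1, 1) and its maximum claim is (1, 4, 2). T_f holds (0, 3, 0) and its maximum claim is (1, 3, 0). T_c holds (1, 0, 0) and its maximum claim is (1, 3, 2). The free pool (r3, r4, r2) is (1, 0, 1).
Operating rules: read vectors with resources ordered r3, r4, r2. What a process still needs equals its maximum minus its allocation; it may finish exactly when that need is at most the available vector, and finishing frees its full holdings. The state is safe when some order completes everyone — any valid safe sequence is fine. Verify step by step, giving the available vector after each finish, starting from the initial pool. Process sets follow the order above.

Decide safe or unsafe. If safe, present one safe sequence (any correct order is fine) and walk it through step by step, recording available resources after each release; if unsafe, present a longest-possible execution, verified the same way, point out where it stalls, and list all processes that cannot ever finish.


The state is SAFE; one workable sequence: T_f, T_a, T_c, T_d, T_g, T_h.
Key observation: T_f marks the first exact bind of the order: its need (1, 0, 0) fits the free (1, 0, 1) with zero slack on a requested resource.
Verifying each step:
  pool = (1, 0, 1)
  T_f: need (1, 0, 0) fits (1, 0, 1); releases (0, 3, 0), pool now (1, 3, 1)
  T_a: need (1, 3, 1) fits (1, 3, 1); releases (0, 1, 1), pool now (1, 4, 2)
  T_c: need (0, 3, 2) fits (1, 4, 2); releases (1, 0, 0), pool now (2, 4, 2)
  T_d: need (2, 3, 0) fits (2, 4, 2); releases (0, 1, 2), pool now (2, 5, 4)
  T_g: need (1, 3, 1) fits (2, 5, 4); releases (0, 0, 1), pool now (2, 5, 5)
  T_h: need (2, 4, 5) fits (2, 5, 5); releases (0, 3, 2), pool now (2, 8, 7)


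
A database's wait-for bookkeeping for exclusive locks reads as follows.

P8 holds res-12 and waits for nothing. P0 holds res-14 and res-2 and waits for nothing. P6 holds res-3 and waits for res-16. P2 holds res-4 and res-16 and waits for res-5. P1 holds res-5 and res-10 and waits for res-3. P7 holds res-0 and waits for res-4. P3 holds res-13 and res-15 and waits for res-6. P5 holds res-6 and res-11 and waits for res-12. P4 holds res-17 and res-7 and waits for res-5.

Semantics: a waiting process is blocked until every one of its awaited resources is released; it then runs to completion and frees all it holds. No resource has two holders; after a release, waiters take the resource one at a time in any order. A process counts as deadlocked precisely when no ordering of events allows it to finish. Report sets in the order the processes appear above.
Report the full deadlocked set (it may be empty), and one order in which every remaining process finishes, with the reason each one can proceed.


Deadlocked: P6, P2, P1, P7 and P4.
Key observation: the loop P6 -> P2 -> P1 -> P6 blocks itself forever; P7 and P4 wait into the deadlock from upstream.
The rest can finish in the order P0, P8, P5, P3.
Verifying each step:
  P0: no waits; runs immediately, freeing res-14 and res-2
  P8: no waits; runs immediately, freeing res-12
  P5: everything it awaited (res-12) is free; runs, freeing res-6 and res-11
  P3: everything it awaited (res-6) is free; runs, freeing res-13 and res-15


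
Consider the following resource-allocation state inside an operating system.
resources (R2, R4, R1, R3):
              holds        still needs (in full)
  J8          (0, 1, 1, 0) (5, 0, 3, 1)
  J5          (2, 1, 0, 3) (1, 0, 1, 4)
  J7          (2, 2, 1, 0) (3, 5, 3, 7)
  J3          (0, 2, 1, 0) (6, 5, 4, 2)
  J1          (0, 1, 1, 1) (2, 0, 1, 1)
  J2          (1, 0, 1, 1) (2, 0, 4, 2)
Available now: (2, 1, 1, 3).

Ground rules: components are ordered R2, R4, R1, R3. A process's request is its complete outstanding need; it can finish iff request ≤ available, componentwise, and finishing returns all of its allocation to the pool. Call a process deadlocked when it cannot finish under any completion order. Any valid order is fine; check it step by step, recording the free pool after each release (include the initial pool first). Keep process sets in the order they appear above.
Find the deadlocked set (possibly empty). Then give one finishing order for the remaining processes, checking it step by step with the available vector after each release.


The deadlocked set is J8, J7, J3 and J2.
Key observation: once J1, J5 finish, the pool peaks at (4, 3, 2, 7) — and every remaining process still needs more R1 than that.
The rest can finish in the order J1, J5. Walking it through:
  pool = (2, 1, 1, 3)
  J1 needs (2, 0, 1, 1) <= (2, 1, 1, 3) -> finishes; pool += (0, 1, 1, 1) = (2, 2, 2, 4)
  J5 needs (1, 0, 1, 4) <= (2, 2, 2, 4) -> finishes; pool += (2, 1, 0, 3) = (4, 3, 2, 7)
The blocked processes can never fit:
  J8 still needs (5, 0, 3, 1) but only (4, 3, 2, 7) is free — short on R2 and R1
  J7 still needs (3, 5, 3, 7) but only (4, 3, 2, 7) is free — short on R4 and R1
  J3 still needs (6, 5, 4, 2) but only (4, 3, 2, 7) is free — short on R2, R4 and R1
  J2 still needs (2, 0, 4, 2) but only (4, 3, 2, 7) is free — short on R1


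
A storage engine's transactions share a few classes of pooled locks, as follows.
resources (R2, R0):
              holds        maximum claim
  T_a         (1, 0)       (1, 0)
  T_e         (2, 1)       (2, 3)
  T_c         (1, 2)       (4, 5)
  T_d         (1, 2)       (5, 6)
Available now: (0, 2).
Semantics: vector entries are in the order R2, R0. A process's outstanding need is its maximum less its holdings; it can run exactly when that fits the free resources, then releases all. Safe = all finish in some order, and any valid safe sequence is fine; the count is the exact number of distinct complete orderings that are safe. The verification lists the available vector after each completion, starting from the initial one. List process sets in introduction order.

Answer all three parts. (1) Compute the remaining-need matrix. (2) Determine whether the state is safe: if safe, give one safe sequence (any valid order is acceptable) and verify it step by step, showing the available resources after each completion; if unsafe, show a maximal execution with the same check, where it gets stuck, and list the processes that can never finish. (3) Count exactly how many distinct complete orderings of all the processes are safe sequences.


(1) Outstanding need per process (order R2, R0):
  T_a: (0, 0)
  T_e: (0, 2)
  T_c: (3, 3)
  T_d: (4, 4)
(2) The state is SAFE; one workable sequence: T_e, T_a, T_c, T_d.
Key observation: reading the order forward, T_e is the first process whose need (0, 2) meets the free pool (0, 2) exactly on a resource it requests.
Verifying each step:
  pool = (0, 2)
  T_e: need (0, 2) fits (0, 2); releases (2, 1), pool now (2, 3)
  T_a: need (0, 0) fits (2, 3); releases (1, 0), pool now (3, 3)
  T_c: need (3, 3) fits (3, 3); releases (1, 2), pool now (4, 5)
  T_d: need (4, 4) fits (4, 5); releases (1, 2), pool now (5, 7)
(3) Precisely 2 of the possible complete orderings are safe sequences.


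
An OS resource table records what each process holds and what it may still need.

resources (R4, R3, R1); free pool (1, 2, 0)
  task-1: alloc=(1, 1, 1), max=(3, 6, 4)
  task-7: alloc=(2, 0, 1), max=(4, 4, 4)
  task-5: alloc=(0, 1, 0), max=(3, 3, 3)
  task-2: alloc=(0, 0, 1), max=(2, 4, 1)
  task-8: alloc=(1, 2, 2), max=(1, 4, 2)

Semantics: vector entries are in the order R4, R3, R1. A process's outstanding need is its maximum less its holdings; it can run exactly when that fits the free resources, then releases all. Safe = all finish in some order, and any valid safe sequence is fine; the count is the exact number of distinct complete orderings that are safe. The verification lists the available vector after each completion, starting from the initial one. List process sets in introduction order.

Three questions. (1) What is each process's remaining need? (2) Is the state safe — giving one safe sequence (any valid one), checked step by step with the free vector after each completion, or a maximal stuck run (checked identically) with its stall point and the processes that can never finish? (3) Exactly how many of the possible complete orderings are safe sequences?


(1) Need matrix, components ordered R4, R3, R1:
  task-1: (2, 5, 3)
  task-7: (2, 4, 3)
  task-5: (3, 2, 3)
  task-2: (2, 4, 0)
  task-8: (0, 2, 0)
(2) The state is SAFE; one workable sequence: task-8, task-2, task-7, task-5, task-1.
Key observation: the order's first zero-slack moment is task-8 ((0, 2, 0) needed, (1, 2, 0) free — a requested resource with nothing to spare).
Check, step by step:
  pool = (1, 2, 0)
  run task-8 (needs (0, 2, 0), free (1, 2, 0)); after release of (1, 2, 2) the pool is (2, 4, 2)
  run task-2 (needs (2, 4, 0), free (2, 4, 2)); after release of (0, 0, 1) the pool is (2, 4, 3)
  run task-7 (needs (2, 4, 3), free (2, 4, 3)); after release of (2, 0, 1) the pool is (4, 4, 4)
  run task-5 (needs (3, 2, 3), free (4, 4, 4)); after release of (0, 1, 0) the pool is (4, 5, 4)
  run task-1 (needs (2, 5, 3), free (4, 5, 4)); after release of (1, 1, 1) the pool is (5, 6, 5)
(3) Exactly 1 of the possible complete orderings is a safe sequence.


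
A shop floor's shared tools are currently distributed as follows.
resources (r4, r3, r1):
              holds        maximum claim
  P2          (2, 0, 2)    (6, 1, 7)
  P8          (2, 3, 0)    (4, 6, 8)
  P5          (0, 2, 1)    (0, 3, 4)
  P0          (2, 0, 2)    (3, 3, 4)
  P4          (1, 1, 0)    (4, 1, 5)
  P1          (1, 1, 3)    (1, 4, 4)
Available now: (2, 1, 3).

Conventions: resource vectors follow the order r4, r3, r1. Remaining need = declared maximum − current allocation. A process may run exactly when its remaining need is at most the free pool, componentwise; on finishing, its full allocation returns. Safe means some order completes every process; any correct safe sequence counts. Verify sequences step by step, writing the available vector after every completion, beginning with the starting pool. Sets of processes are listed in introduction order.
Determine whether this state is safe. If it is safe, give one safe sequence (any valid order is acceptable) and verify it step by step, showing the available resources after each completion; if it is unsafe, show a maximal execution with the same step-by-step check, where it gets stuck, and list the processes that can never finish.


SAFE. One safe sequence: P5, P0, P2, P4, P8, P1.
Key observation: reading the order forward, P5 is the first process whose need (0, 1, 3) meets the free pool (2, 1, 3) exactly on a resource it requests.
Walking it through:
  pool = (2, 1, 3)
  P5 needs (0, 1, 3) <= (2, 1, 3) -> finishes; pool += (0, 2, 1) = (2, 3, 4)
  P0 needs (1, 3, 2) <= (2, 3, 4) -> finishes; pool += (2, 0, 2) = (4, 3, 6)
  P2 needs (4, 1, 5) <= (4, 3, 6) -> finishes; pool += (2, 0, 2) = (6, 3, 8)
  P4 needs (3, 0, 5) <= (6, 3, 8) -> finishes; pool += (1, 1, 0) = (7, 4, 8)
  P8 needs (2, 3, 8) <= (7, 4, 8) -> finishes; pool += (2, 3, 0) = (9, 7, 8)
  P1 needs (0, 3, 1) <= (9, 7, 8) -> finishes; pool += (1, 1, 3) = (10, 8, 11)


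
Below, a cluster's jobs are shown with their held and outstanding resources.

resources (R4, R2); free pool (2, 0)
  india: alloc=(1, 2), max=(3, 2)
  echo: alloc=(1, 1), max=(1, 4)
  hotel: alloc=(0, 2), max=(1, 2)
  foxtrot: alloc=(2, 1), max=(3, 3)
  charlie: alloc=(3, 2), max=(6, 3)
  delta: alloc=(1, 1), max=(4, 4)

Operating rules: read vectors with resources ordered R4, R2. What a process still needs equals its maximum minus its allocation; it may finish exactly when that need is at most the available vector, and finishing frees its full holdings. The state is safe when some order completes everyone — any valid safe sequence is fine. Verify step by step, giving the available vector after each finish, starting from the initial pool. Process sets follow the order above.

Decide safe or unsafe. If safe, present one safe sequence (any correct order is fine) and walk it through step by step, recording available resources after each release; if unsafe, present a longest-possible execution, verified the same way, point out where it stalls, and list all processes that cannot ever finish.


The state is SAFE; one workable sequence: india, hotel, charlie, echo, delta, foxtrot.
Key observation: the order's first zero-slack moment is india ((2, 0) needed, (2, 0) free — a requested resource with nothing to spare).
Verifying each step:
  pool = (2, 0)
  run india (needs (2, 0), free (2, 0)); after release of (1, 2) the pool is (3, 2)
  run hotel (needs (1, 0), free (3, 2)); after release of (0, 2) the pool is (3, 4)
  run charlie (needs (3, 1), free (3, 4)); after release of (3, 2) the pool is (6, 6)
  run echo (needs (0, 3), free (6, 6)); after release of (1, 1) the pool is (7, 7)
  run delta (needs (3, 3), free (7, 7)); after release of (1, 1) the pool is (8, 8)
  run foxtrot (needs (1, 2), free (8, 8)); after release of (2, 1) the pool is (10, 9)


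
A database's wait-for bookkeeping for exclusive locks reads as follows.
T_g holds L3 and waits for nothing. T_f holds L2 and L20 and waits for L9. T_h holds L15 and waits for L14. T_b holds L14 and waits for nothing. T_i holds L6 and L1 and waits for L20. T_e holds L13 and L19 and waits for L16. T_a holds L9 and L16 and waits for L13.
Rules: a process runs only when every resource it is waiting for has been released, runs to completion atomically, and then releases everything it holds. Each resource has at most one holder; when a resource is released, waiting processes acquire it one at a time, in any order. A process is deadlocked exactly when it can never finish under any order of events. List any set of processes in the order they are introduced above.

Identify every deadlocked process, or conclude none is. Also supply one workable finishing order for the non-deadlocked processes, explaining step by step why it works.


Deadlocked set: T_f, T_i, T_e and T_a.
Key observation: the wait chain closes on itself along T_a -> T_e -> T_a; T_f and T_i wait into the deadlock from upstream.
A valid finishing order for the others: T_b, T_g, T_h.
Walking it through:
  T_b: no waits; runs immediately, freeing L14
  T_g: no waits; runs immediately, freeing L3
  T_h: everything it awaited (L14) is free; runs, freeing L15


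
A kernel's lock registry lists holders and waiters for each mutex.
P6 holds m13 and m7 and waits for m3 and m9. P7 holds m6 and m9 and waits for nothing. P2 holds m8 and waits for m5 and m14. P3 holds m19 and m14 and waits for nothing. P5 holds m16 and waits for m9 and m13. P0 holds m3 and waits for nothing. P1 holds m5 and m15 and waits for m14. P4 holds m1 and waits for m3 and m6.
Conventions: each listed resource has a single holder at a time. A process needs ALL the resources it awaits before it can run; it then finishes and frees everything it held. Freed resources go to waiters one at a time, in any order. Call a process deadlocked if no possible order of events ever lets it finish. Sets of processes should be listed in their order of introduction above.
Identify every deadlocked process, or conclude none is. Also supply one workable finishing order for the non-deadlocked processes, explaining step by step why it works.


No process is deadlocked.
Key observation: the waits form no ring: some process can always run, and its releases unblock the others one by one.
A valid finishing order for the others: P0, P7, P6, P3, P1, P5, P4, P2.
Walking it through:
  run P0 (it waits on nothing); releases m3
  run P7 (it waits on nothing); releases m6 and m9
  run P6 (all its waits — m3 and m9 — are resolved); releases m13 and m7
  run P3 (it waits on nothing); releases m19 and m14
  run P1 (all its waits — m14 — are resolved); releases m5 and m15
  run P5 (all its waits — m9 and m13 — are resolved); releases m16
  run P4 (all its waits — m3 and m6 — are resolved); releases m1
  run P2 (all its waits — m5 and m14 — are resolved); releases m8


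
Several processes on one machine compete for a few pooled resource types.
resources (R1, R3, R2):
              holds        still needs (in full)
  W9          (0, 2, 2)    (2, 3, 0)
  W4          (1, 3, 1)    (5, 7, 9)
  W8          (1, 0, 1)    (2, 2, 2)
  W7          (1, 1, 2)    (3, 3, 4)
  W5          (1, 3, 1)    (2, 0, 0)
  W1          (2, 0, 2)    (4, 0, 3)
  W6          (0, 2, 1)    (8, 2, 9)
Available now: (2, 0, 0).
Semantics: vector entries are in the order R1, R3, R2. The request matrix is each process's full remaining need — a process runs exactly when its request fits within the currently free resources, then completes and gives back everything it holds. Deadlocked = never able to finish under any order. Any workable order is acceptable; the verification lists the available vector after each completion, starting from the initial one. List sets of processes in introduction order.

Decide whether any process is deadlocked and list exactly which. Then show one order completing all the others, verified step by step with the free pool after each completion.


Deadlocked: W4 and W6.
Key observation: even finishing W5, W9, W8, W1, W7 leaves just (7, 6, 8) free — too little R2 for any of the remaining processes.
One completion order for the rest: W5, W9, W8, W1, W7. Step-by-step check:
  pool = (2, 0, 0)
  run W5 (needs (2, 0, 0), free (2, 0, 0)); after release of (1, 3, 1) the pool is (3, 3, 1)
  run W9 (needs (2, 3, 0), free (3, 3, 1)); after release of (0, 2, 2) the pool is (3, 5, 3)
  run W8 (needs (2, 2, 2), free (3, 5, 3)); after release of (1, 0, 1) the pool is (4, 5, 4)
  run W1 (needs (4, 0, 3), free (4, 5, 4)); after release of (2, 0, 2) the pool is (6, 5, 6)
  run W7 (needs (3, 3, 4), free (6, 5, 6)); after release of (1, 1, 2) the pool is (7, 6, 8)
The blocked processes can never fit:
  W4 still needs (5, 7, 9) but only (7, 6, 8) is free — short on R3 and R2
  W6 still needs (8, 2, 9) but only (7, 6, 8) is free — short on R1 and R2


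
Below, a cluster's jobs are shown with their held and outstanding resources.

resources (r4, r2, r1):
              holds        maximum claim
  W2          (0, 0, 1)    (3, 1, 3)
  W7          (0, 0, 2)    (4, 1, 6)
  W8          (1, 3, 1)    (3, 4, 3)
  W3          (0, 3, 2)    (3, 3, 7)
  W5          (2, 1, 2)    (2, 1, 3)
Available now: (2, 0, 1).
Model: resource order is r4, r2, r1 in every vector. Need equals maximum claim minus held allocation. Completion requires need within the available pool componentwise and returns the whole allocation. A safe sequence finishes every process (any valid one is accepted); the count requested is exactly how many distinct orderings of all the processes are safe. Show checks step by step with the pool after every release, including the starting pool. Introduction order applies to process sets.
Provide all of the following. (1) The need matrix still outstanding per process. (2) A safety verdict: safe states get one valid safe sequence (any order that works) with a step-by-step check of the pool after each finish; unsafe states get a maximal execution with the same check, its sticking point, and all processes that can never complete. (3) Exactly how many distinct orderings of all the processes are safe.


(1) Remaining need (order r4, r2, r1):
  W2: (3, 1, 2)
  W7: (4, 1, 4)
  W8: (2, 1, 2)
  W3: (3, 0, 5)
  W5: (0, 0, 1)
(2) The state is SAFE; one workable sequence: W5, W2, W7, W8, W3.
Key observation: W5 marks the first exact bind of the order: its need (0, 0, 1) fits the free (2, 0, 1) with zero slack on a requested resource.
Step-by-step check:
  pool = (2, 0, 1)
  W5: need (0, 0, 1) fits (2, 0, 1); releases (2, 1, 2), pool now (4, 1, 3)
  W2: need (3, 1, 2) fits (4, 1, 3); releases (0, 0, 1), pool now (4, 1, 4)
  W7: need (4, 1, 4) fits (4, 1, 4); releases (0, 0, 2), pool now (4, 1, 6)
  W8: need (2, 1, 2) fits (4, 1, 6); releases (1, 3, 1), pool now (5, 4, 7)
  W3: need (3, 0, 5) fits (5, 4, 7); releases (0, 3, 2), pool now (5, 7, 9)
(3) Precisely 8 of the possible complete orderings are safe sequences.


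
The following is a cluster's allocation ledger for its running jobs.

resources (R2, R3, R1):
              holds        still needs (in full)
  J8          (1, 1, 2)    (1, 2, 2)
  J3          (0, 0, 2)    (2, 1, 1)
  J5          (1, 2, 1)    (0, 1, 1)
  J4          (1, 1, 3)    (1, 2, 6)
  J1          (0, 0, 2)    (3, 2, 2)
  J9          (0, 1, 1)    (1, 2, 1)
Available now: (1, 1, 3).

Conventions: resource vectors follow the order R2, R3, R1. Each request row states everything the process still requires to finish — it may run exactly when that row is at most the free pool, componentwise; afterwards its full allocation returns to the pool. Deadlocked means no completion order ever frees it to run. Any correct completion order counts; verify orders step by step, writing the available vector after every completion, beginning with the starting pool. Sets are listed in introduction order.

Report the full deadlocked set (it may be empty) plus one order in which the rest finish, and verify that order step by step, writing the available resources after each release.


Nothing here is deadlocked.
Key observation: there is always a runnable process — J5 first — so the state unwinds completely.
One completion order for the rest: J5, J9, J8, J1, J4, J3. Verifying each step:
  pool = (1, 1, 3)
  J5: need (0, 1, 1) fits (1, 1, 3); releases (1, 2, 1), pool now (2, 3, 4)
  J9: need (1, 2, 1) fits (2, 3, 4); releases (0, 1, 1), pool now (2, 4, 5)
  J8: need (1, 2, 2) fits (2, 4, 5); releases (1, 1, 2), pool now (3, 5, 7)
  J1: need (3, 2, 2) fits (3, 5, 7); releases (0, 0, 2), pool now (3, 5, 9)
  J4: need (1, 2, 6) fits (3, 5, 9); releases (1, 1, 3), pool now (4, 6, 12)
  J3: need (2, 1, 1) fits (4, 6, 12); releases (0, 0, 2), pool now (4, 6, 14)


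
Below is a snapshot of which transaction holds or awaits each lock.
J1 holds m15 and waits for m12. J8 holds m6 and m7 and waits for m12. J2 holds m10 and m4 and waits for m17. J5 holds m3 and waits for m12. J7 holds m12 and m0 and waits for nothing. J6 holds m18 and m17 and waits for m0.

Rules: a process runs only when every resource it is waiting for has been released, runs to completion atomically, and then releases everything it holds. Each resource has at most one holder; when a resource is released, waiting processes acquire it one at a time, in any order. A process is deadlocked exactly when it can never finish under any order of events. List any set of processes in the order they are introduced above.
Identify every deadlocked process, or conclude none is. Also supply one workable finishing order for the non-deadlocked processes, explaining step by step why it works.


The deadlocked set is empty.
Key observation: although several processes wait, no cycle exists — each chain bottoms out at a free runner.
One completion order for the rest: J7, J1, J5, J6, J8, J2.
Walking it through:
  J7 waits on nothing -> runs at once and releases m12 and m0
  J1: everything it awaited (m12) is free; runs, freeing m15
  J5: everything it awaited (m12) is free; runs, freeing m3
  J6: everything it awaited (m0) is free; runs, freeing m18 and m17
  J8: everything it awaited (m12) is free; runs, freeing m6 and m7
  J2: everything it awaited (m17) is free; runs, freeing m10 and m4


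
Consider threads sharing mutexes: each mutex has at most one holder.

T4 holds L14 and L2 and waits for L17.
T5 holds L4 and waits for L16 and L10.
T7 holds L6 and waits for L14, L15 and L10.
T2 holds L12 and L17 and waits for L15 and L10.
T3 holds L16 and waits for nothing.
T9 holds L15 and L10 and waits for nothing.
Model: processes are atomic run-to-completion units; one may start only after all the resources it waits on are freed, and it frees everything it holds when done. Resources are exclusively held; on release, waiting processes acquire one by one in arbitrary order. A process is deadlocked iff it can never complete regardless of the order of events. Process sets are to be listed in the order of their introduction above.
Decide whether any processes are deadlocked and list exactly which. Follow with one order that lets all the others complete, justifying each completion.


Nothing here is deadlocked.
Key observation: the waits form no ring: some process can always run, and its releases unblock the others one by one.
A valid finishing order for the others: T9, T2, T3, T4, T7, T5.
Check, step by step:
  T9: no waits; runs immediately, freeing L15 and L10
  T2: everything it awaited (L15 and L10) is free; runs, freeing L12 and L17
  T3: no waits; runs immediately, freeing L16
  T4: everything it awaited (L17) is free; runs, freeing L14 and L2
  T7: everything it awaited (L14, L15 and L10) is free; runs, freeing L6
  T5: everything it awaited (L16 and L10) is free; runs, freeing L4


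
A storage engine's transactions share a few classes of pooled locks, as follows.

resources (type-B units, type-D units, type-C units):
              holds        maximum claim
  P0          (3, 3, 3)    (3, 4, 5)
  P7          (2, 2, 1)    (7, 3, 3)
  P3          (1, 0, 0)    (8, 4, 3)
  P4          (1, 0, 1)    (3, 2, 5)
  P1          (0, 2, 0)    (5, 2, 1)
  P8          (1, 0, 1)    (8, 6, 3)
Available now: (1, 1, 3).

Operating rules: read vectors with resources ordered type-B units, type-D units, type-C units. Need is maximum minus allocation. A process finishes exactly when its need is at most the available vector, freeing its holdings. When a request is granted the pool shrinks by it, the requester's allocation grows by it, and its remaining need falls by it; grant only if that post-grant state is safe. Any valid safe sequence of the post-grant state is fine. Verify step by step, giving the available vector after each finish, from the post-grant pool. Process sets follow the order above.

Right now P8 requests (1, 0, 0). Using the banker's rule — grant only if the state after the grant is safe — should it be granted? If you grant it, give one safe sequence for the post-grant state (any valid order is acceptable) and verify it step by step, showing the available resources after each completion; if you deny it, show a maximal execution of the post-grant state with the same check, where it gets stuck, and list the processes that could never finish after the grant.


DENY — the pretend-granted state is unsafe.
Key observation: the pool after P0, P4 is (4, 4, 7); every surviving request exceeds it in type-B units, so progress ends there.
Pretend the grant happened; the run P0, P4 goes as far as possible. Verifying each step:
  pool = (0, 1, 3)
  P0: need (0, 1, 2) fits (0, 1, 3); releases (3, 3, 3), pool now (3, 4, 6)
  P4: need (2, 2, 4) fits (3, 4, 6); releases (1, 0, 1), pool now (4, 4, 7)
  P7 cannot run: need (5, 1, 2) vs free (4, 4, 7) (insufficient type-B units)
  P3 cannot run: need (7, 4, 3) vs free (4, 4, 7) (insufficient type-B units)
  P1 cannot run: need (5, 0, 1) vs free (4, 4, 7) (insufficient type-B units)
  P8 cannot run: need (6, 6, 2) vs free (4, 4, 7) (insufficient type-B units and type-D units)
Processes that could never finish after the grant: P7, P3, P1 and P8.


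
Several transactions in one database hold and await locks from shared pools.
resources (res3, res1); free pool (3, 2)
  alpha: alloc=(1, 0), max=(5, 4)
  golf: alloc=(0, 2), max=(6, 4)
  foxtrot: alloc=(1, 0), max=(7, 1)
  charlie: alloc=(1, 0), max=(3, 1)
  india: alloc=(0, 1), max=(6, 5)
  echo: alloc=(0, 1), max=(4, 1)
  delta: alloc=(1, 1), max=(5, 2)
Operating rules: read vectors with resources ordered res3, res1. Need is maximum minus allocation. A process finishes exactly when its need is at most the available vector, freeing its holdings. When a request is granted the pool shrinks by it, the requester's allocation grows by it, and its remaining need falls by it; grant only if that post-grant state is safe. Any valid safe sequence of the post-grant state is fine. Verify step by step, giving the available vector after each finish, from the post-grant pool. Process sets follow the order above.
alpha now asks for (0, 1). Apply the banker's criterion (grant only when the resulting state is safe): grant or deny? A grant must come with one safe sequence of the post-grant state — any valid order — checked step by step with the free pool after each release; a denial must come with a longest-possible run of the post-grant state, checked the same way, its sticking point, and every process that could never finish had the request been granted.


GRANT. The post-grant state is safe; one safe sequence: charlie, echo, delta, alpha, golf, india, foxtrot.
Key observation: with (3, 1) left after the transfer, charlie can run at once — the state stays safe.
Verifying the post-grant state step by step:
  pool = (3, 1)
  charlie: need (2, 1) fits (3, 1); releases (1, 0), pool now (4, 1)
  echo: need (4, 0) fits (4, 1); releases (0, 1), pool now (4, 2)
  delta: need (4, 1) fits (4, 2); releases (1, 1), pool now (5, 3)
  alpha: need (4, 3) fits (5, 3); releases (1, 1), pool now (6, 4)
  golf: need (6, 2) fits (6, 4); releases (0, 2), pool now (6, 6)
  india: need (6, 4) fits (6, 6); releases (0, 1), pool now (6, 7)
  foxtrot: need (6, 1) fits (6, 7); releases (1, 0), pool now (7, 7)


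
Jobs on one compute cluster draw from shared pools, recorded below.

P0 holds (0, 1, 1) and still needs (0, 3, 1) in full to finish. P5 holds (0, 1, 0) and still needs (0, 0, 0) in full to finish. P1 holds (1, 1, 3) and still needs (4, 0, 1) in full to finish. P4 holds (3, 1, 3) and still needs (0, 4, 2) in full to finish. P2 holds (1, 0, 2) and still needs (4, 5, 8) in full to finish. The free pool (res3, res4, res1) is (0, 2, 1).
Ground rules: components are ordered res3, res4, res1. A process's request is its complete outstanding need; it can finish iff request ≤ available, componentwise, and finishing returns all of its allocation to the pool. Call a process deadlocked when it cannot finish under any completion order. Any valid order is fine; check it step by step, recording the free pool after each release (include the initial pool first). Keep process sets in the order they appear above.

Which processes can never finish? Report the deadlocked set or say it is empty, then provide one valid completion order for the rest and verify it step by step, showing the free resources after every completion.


Deadlocked: P1 and P2.
Key observation: P5, P0, P4 can finish, but then (3, 5, 5) is all there is, and the blocked group's res3 demands exceed it.
A valid finishing order for the others: P5, P0, P4. Check, step by step:
  pool = (0, 2, 1)
  P5 needs (0, 0, 0) <= (0, 2, 1) -> finishes; pool += (0, 1, 0) = (0, 3, 1)
  P0 needs (0, 3, 1) <= (0, 3, 1) -> finishes; pool += (0, 1, 1) = (0, 4, 2)
  P4 needs (0, 4, 2) <= (0, 4, 2) -> finishes; pool += (3, 1, 3) = (3, 5, 5)
None of the blocked processes ever fits:
  P1 still needs (4, 0, 1) but only (3, 5, 5) is free — short on res3
  P2 still needs (4, 5, 8) but only (3, 5, 5) is free — short on res3 and res1


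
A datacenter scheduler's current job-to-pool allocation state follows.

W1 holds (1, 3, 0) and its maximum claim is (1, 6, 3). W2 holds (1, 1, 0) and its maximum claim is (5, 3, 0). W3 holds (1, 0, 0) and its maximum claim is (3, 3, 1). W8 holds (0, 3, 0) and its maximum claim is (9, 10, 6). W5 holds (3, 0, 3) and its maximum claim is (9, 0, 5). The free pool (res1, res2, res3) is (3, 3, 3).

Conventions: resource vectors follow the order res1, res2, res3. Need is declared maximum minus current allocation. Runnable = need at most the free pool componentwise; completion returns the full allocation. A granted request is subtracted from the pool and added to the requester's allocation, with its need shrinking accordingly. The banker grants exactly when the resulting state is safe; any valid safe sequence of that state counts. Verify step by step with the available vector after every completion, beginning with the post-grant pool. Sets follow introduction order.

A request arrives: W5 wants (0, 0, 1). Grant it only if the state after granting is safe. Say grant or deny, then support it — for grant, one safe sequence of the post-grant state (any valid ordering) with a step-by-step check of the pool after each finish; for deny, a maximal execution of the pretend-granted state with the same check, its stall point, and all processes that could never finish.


DENY — the pretend-granted state is unsafe.
Key observation: after W3, W2 the pool peaks at (5, 4, 2), and each blocked process is short somewhere: W1 on res3; W8 on res1, res2, res3; W5 on res1.
After a pretend grant, a maximal execution: W3, W2 — then nothing else fits. Verifying each step:
  pool = (3, 3, 2)
  run W3 (needs (2, 3, 1), free (3, 3, 2)); after release of (1, 0, 0) the pool is (4, 3, 2)
  run W2 (needs (4, 2, 0), free (4, 3, 2)); after release of (1, 1, 0) the pool is (5, 4, 2)
  W1 still needs (0, 3, 3) but only (5, 4, 2) is free — short on res3
  W8 still needs (9, 7, 6) but only (5, 4, 2) is free — short on res1, res2 and res3
  W5 still needs (6, 0, 1) but only (5, 4, 2) is free — short on res1
Had the request been granted, W1, W8 and W5 could never finish.
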